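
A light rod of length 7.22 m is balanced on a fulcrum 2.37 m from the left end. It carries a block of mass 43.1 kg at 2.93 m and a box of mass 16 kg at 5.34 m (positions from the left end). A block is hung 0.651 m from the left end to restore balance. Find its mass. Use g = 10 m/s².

Sum moments about the fulcrum (at 2.37 m from the left end) (the support reaction has zero arm there).
Block: 43.1 × 10 = 431 N down at 2.93 m → arm 0.56 m, τ = 431 × 0.56 = 241.4 N·m clockwise.
Box: 16 × 10 = 160 N down at 5.34 m → arm 2.97 m, τ = 160 × 2.97 = 475.2 N·m clockwise.
Net moment of known loads = 716.6 N·m clockwise.
An unknown mass m at 0.651 m has arm 1.719 m; its moment is m·g·1.719 counterclockwise.
Setting net torque to zero: m × 10 × 1.719 = 716.6 → m = 716.6 / (10 × 1.719) = 41.7 kg.

m ≈ 41.7 kg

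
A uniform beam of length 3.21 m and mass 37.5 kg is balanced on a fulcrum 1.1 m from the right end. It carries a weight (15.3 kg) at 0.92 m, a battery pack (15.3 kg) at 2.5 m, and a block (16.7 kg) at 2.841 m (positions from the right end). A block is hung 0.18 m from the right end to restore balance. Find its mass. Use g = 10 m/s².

Choose the fulcrum (at 1.1 m from the right end) as the axis so the support reaction has zero arm there.
Beam weight: 37.5 × 10 = 375 N down at 1.605 m → arm 0.505 m, τ = 375 × 0.505 = 189.4 N·m counterclockwise.
Weight: 15.3 × 10 = 153 N down at 0.92 m → arm 0.18 m, τ = 153 × 0.18 = 27.54 N·m clockwise.
Battery pack: 15.3 × 10 = 153 N down at 2.5 m → arm 1.4 m, τ = 153 × 1.4 = 214.2 N·m counterclockwise.
Block: 16.7 × 10 = 167 N down at 2.841 m → arm 1.741 m, τ = 167 × 1.741 = 290.7 N·m counterclockwise.
Net moment of known loads = 666.8 N·m counterclockwise.
An unknown mass m at 0.18 m has arm 0.92 m; its moment is m·g·0.92 clockwise.
Balancing moments: m × 10 × 0.92 = 666.8, giving m = 666.8 / (10 × 0.92) = 72.5 kg.

m ≈ 72.5 kg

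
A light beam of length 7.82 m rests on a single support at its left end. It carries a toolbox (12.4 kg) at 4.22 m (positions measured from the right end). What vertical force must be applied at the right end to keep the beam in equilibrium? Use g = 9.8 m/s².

F ≈ 55.9 N

Choose the left end as the axis so the unknown pivot reaction has zero arm there.
Toolbox: 12.4 × 9.8 = 121.5 N down at 4.22 m → arm 3.6 m, τ = 121.5 × 3.6 = 437.4 N·m clockwise.
Net moment of the loads = 437.4 N·m clockwise.
The upward force F acts at the right end, arm 7.82 m, giving F × 7.82 counterclockwise.
Setting net torque to zero: F × 7.82 = 437.4 → F = 437.4 / 7.82 = 55.9 N.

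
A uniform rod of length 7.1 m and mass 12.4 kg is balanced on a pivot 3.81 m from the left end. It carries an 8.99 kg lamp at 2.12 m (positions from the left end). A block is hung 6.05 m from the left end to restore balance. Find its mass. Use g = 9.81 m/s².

m ≈ 8.22 kg

Choose the pivot (at 3.81 m from the left end) as the axis so the support reaction has zero arm there.
Beam weight: 12.4 × 9.81 = 121.6 N down at 3.55 m → arm 0.26 m, τ = 121.6 × 0.26 = 31.62 N·m counterclockwise.
Lamp: 8.99 × 9.81 = 88.19 N down at 2.12 m → arm 1.69 m, τ = 88.19 × 1.69 = 149 N·m counterclockwise.
Net moment of known loads = 180.6 N·m counterclockwise.
An unknown mass m at 6.05 m has arm 2.24 m; its moment is m·g·2.24 clockwise.
Balancing moments: m × 9.81 × 2.24 = 180.6, giving m = 180.6 / (9.81 × 2.24) = 8.22 kg.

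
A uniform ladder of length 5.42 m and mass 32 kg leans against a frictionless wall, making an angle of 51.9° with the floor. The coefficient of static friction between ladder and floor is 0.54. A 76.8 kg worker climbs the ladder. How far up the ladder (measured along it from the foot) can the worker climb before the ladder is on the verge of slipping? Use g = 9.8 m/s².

d ≈ 4.16 m

Take moments about the foot of the ladder.
Ladder weight 32×9.8 = 313.6 N acts at 2.71 m along the ladder; its horizontal arm is 2.71·cos51.9° = 1.672 m → τ = 524.3 N·m clockwise.
Worker weight 76.8×9.8 = 752.6 N at distance d → arm d·cos51.9° → τ = 752.6·d·0.617 clockwise.
Wall normal N at the top has arm L sinθ = 4.265 m counterclockwise, so Στ = 0 gives N·4.265 = 524.3 + 464.4·d.
ΣFy = 0 ⇒ N_floor = 1066 N, so the maximum friction is μ_s·N_floor = 0.54×1066 = 575.6 N. ΣFx = 0 ⇒ N_wall = f, so at the slipping point N = 575.6 N.
Substituting: 575.6×4.265 = 524.3 + 464.4·d ⇒ d = (2455 − 524.3) / 464.4 = 4.16 m.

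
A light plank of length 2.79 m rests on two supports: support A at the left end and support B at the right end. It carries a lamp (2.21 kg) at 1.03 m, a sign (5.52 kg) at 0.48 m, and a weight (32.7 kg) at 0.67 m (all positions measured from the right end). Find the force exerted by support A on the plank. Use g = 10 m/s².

R_A ≈ 96.2 N

Choose support B as the axis so its reaction then has zero moment arm.
Lamp: 2.21 × 10 = 22.1 N down at 1.03 m → arm 1.03 m, τ = 22.1 × 1.03 = 22.76 N·m counterclockwise.
Sign: 5.52 × 10 = 55.2 N down at 0.48 m → arm 0.48 m, τ = 55.2 × 0.48 = 26.5 N·m counterclockwise.
Weight: 32.7 × 10 = 327 N down at 0.67 m → arm 0.67 m, τ = 327 × 0.67 = 219.1 N·m counterclockwise.
Net load moment about support B = 268.4 N·m counterclockwise.
Reaction R at support A is upward at 2.79 m, arm 2.79 m → moment R × 2.79 clockwise.
Balancing moments: R × 2.79 = 268.4, giving R = 96.2 N.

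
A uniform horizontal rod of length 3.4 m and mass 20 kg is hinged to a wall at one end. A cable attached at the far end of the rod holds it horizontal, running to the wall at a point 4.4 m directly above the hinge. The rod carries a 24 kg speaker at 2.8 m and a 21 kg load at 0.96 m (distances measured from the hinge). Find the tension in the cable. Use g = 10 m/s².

Taking torques about the hinge:
Beam weight: 20 × 10 = 200 N down at 1.7 m → arm 1.7 m, τ = 200 × 1.7 = 340 N·m clockwise.
Speaker: 24 × 10 = 240 N down at 2.8 m → arm 2.8 m, τ = 240 × 2.8 = 672 N·m clockwise.
Load: 21 × 10 = 210 N down at 0.96 m → arm 0.96 m, τ = 210 × 0.96 = 201.6 N·m clockwise.
Total clockwise load moment = 1214 N·m.
The cable tension T acts at 3.4 m; only its component perpendicular to the rod, T sinθ, produces torque. sinθ = h/√(h²+d²) = 4.4/√(4.4²+3.4²) = 0.7913.
Balancing moments: T × 3.4 × 0.7913 = 1214, giving T = 1214 / 2.69 = 451 N.

T ≈ 451 N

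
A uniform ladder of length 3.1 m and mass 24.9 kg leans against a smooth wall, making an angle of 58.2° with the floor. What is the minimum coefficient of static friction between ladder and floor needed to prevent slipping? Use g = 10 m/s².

μ_min ≈ 0.31

Choose the foot of the ladder as the axis so the floor normal and friction both act there and drop out.
Ladder weight 24.9×10 = 249 N acts at 1.55 m along the ladder; its horizontal arm is 1.55·cos58.2° = 0.8168 m → τ = 203.4 N·m clockwise.
Wall normal N acts horizontally at the top; its moment arm is the height L sinθ = 3.1·sin58.2° = 2.635 m, counterclockwise.
Balancing moments: N × 2.635 = 203.4, giving N = 77.19 N.
ΣFx = 0 ⇒ f = N_wall = 77.19 N. ΣFy = 0 ⇒ N_floor = 249 N.
μ_min = f / N_floor = 77.19 / 249 = 0.31.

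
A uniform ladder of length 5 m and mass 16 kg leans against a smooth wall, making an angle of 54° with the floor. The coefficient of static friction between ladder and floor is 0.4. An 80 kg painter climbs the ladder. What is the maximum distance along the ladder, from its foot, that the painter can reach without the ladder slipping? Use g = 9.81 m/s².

d ≈ 2.8 m

Taking torques about the foot of the ladder:
Ladder weight 16×9.81 = 157 N acts at 2.5 m along the ladder; its horizontal arm is 2.5·cos54° = 1.469 m → τ = 230.6 N·m clockwise.
Painter weight 80×9.81 = 784.8 N at distance d → arm d·cos54° → τ = 784.8·d·0.5878 clockwise.
Wall normal N at the top has arm L sinθ = 4.045 m counterclockwise, so Στ = 0 gives N·4.045 = 230.6 + 461.3·d.
ΣFy = 0 ⇒ N_floor = 941.8 N, so the maximum friction is μ_s·N_floor = 0.4×941.8 = 376.7 N. ΣFx = 0 ⇒ N_wall = f, so at the slipping point N = 376.7 N.
Substituting: 376.7×4.045 = 230.6 + 461.3·d ⇒ d = (1524 − 230.6) / 461.3 = 2.8 m.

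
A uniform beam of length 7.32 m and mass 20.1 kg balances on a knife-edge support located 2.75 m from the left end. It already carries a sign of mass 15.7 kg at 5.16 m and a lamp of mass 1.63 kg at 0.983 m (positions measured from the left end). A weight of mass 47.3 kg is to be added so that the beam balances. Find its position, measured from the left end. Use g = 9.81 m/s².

x ≈ 1.62 m from the left end

Choose the knife-edge support (at 2.75 m from the left end) as the axis so the support reaction has zero arm there.
Beam weight: 20.1 × 9.81 = 197.2 N down at 3.66 m → arm 0.91 m, τ = 197.2 × 0.91 = 179.5 N·m clockwise.
Sign: 15.7 × 9.81 = 154 N down at 5.16 m → arm 2.41 m, τ = 154 × 2.41 = 371.1 N·m clockwise.
Lamp: 1.63 × 9.81 = 15.99 N down at 0.983 m → arm 1.767 m, τ = 15.99 × 1.767 = 28.25 N·m counterclockwise.
Net moment of existing loads = 522.4 N·m clockwise.
The weight weighs 47.3 × 9.81 = 464 N and must supply an equal counterclockwise moment, so its lever arm about the knife-edge support is 522.4 / 464 = 1.13 m.
That puts it at 2.75 − 1.13 = 1.62 m from the left end.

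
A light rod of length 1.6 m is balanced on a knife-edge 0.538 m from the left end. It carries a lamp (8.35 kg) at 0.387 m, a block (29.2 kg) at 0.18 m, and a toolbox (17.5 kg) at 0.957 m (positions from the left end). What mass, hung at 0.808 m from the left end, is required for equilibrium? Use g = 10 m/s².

Take moments about the knife-edge (at 0.538 m from the left end).
Lamp: 8.35 × 10 = 83.5 N down at 0.387 m → arm 0.151 m, τ = 83.5 × 0.151 = 12.61 N·m counterclockwise.
Block: 29.2 × 10 = 292 N down at 0.18 m → arm 0.358 m, τ = 292 × 0.358 = 104.5 N·m counterclockwise.
Toolbox: 17.5 × 10 = 175 N down at 0.957 m → arm 0.419 m, τ = 175 × 0.419 = 73.33 N·m clockwise.
Net moment of known loads = 43.78 N·m counterclockwise.
An unknown mass m at 0.808 m has arm 0.27 m; its moment is m·g·0.27 clockwise.
Balancing moments: m × 10 × 0.27 = 43.78, giving m = 43.78 / (10 × 0.27) = 16.2 kg.

m ≈ 16.2 kg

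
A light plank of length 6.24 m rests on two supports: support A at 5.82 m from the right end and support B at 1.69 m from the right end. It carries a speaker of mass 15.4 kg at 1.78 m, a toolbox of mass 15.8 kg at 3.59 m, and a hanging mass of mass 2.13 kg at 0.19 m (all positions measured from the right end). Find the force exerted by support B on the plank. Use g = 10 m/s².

R_B ≈ 265 N

Sum moments about support A (its reaction then has zero moment arm).
Speaker: 15.4 × 10 = 154 N down at 1.78 m → arm 4.04 m, τ = 154 × 4.04 = 622.2 N·m clockwise.
Toolbox: 15.8 × 10 = 158 N down at 3.59 m → arm 2.23 m, τ = 158 × 2.23 = 352.3 N·m clockwise.
Hanging mass: 2.13 × 10 = 21.3 N down at 0.19 m → arm 5.63 m, τ = 21.3 × 5.63 = 119.9 N·m clockwise.
Net load moment about support A = 1094 N·m clockwise.
Reaction R at support B is upward at 1.69 m, arm 4.13 m → moment R × 4.13 counterclockwise.
Στ = 0 ⇒ R × 4.13 = 1094 ⇒ R = 265 N.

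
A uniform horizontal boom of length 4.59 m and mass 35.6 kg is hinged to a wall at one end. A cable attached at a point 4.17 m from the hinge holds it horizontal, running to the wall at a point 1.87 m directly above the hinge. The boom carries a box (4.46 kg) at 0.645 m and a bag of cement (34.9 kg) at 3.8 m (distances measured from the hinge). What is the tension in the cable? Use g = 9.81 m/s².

T ≈ 1250 N

Sum moments about the hinge (the unknown hinge reaction has zero arm there).
Beam weight: 35.6 × 9.81 = 349.2 N down at 2.295 m → arm 2.295 m, τ = 349.2 × 2.295 = 801.4 N·m clockwise.
Box: 4.46 × 9.81 = 43.75 N down at 0.645 m → arm 0.645 m, τ = 43.75 × 0.645 = 28.22 N·m clockwise.
Bag of cement: 34.9 × 9.81 = 342.4 N down at 3.8 m → arm 3.8 m, τ = 342.4 × 3.8 = 1301 N·m clockwise.
Total clockwise load moment = 2131 N·m.
The cable tension T acts at 4.17 m; only its component perpendicular to the boom, T sinθ, produces torque. sinθ = h/√(h²+d²) = 1.87/√(1.87²+4.17²) = 0.4092.
For rotational equilibrium, T × 4.17 × 0.4092 = 2131, so T = 2131 / 1.706 = 1250 N.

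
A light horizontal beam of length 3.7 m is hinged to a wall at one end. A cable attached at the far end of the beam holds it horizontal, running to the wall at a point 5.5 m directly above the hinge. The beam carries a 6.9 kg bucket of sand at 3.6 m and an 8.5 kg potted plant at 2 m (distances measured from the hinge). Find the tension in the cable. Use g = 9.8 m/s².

Taking torques about the hinge:
Bucket of sand: 6.9 × 9.8 = 67.62 N down at 3.6 m → arm 3.6 m, τ = 67.62 × 3.6 = 243.4 N·m clockwise.
Potted plant: 8.5 × 9.8 = 83.3 N down at 2 m → arm 2 m, τ = 83.3 × 2 = 166.6 N·m clockwise.
Total clockwise load moment = 410 N·m.
The cable tension T acts at 3.7 m; only its component perpendicular to the beam, T sinθ, produces torque. sinθ = h/√(h²+d²) = 5.5/√(5.5²+3.7²) = 0.8297.
Στ = 0 ⇒ T × 3.7 × 0.8297 = 410 ⇒ T = 410 / 3.07 = 134 N.

T ≈ 134 N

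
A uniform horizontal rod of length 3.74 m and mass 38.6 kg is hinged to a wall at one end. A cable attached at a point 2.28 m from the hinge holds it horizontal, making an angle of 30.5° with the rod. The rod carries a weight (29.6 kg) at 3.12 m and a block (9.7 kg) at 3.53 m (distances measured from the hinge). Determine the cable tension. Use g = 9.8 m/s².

Take moments about the hinge.
Beam weight: 38.6 × 9.8 = 378.3 N down at 1.87 m → arm 1.87 m, τ = 378.3 × 1.87 = 707.4 N·m clockwise.
Weight: 29.6 × 9.8 = 290.1 N down at 3.12 m → arm 3.12 m, τ = 290.1 × 3.12 = 905.1 N·m clockwise.
Block: 9.7 × 9.8 = 95.06 N down at 3.53 m → arm 3.53 m, τ = 95.06 × 3.53 = 335.6 N·m clockwise.
Total clockwise load moment = 1948 N·m.
The cable tension T acts at 2.28 m; only its component perpendicular to the rod, T sinθ, produces torque. sin 30.5° = 0.5075.
Στ = 0 ⇒ T × 2.28 × 0.5075 = 1948 ⇒ T = 1948 / 1.157 = 1680 N.

T ≈ 1680 N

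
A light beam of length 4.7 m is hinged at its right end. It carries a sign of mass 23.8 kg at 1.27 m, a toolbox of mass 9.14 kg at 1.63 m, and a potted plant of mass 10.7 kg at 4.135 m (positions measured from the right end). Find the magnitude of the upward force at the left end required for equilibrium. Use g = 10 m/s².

Taking torques about the right end:
Sign: 23.8 × 10 = 238 N down at 1.27 m → arm 1.27 m, τ = 238 × 1.27 = 302.3 N·m counterclockwise.
Toolbox: 9.14 × 10 = 91.4 N down at 1.63 m → arm 1.63 m, τ = 91.4 × 1.63 = 149 N·m counterclockwise.
Potted plant: 10.7 × 10 = 107 N down at 4.135 m → arm 4.135 m, τ = 107 × 4.135 = 442.4 N·m counterclockwise.
Net moment of the loads = 893.7 N·m counterclockwise.
The upward force F acts at the left end, arm 4.7 m, giving F × 4.7 clockwise.
For rotational equilibrium, F × 4.7 = 893.7, so F = 893.7 / 4.7 = 190 N.

F ≈ 190 N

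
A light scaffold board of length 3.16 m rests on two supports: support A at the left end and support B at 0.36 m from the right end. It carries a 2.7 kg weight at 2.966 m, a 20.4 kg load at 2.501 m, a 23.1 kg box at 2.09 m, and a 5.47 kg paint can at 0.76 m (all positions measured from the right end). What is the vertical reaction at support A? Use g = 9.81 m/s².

R_A ≈ 325 N

Choose support B as the axis so its reaction then has zero moment arm.
Weight: 2.7 × 9.81 = 26.49 N down at 2.966 m → arm 2.606 m, τ = 26.49 × 2.606 = 69.03 N·m counterclockwise.
Load: 20.4 × 9.81 = 200.1 N down at 2.501 m → arm 2.141 m, τ = 200.1 × 2.141 = 428.4 N·m counterclockwise.
Box: 23.1 × 9.81 = 226.6 N down at 2.09 m → arm 1.73 m, τ = 226.6 × 1.73 = 392 N·m counterclockwise.
Paint can: 5.47 × 9.81 = 53.66 N down at 0.76 m → arm 0.4 m, τ = 53.66 × 0.4 = 21.46 N·m counterclockwise.
Net load moment about support B = 910.9 N·m counterclockwise.
Reaction R at support A is upward at 3.16 m, arm 2.8 m → moment R × 2.8 clockwise.
Setting net torque to zero: R × 2.8 = 910.9 → R = 325 N.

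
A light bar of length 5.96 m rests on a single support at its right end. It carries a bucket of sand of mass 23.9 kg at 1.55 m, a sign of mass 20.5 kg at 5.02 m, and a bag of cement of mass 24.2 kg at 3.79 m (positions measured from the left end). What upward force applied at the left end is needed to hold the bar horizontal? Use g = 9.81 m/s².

F ≈ 292 N

Take moments about the right end.
Bucket of sand: 23.9 × 9.81 = 234.5 N down at 1.55 m → arm 4.41 m, τ = 234.5 × 4.41 = 1034 N·m counterclockwise.
Sign: 20.5 × 9.81 = 201.1 N down at 5.02 m → arm 0.94 m, τ = 201.1 × 0.94 = 189 N·m counterclockwise.
Bag of cement: 24.2 × 9.81 = 237.4 N down at 3.79 m → arm 2.17 m, τ = 237.4 × 2.17 = 515.2 N·m counterclockwise.
Net moment of the loads = 1738 N·m counterclockwise.
The upward force F acts at the left end, arm 5.96 m, giving F × 5.96 clockwise.
Setting net torque to zero: F × 5.96 = 1738 → F = 1738 / 5.96 = 292 N.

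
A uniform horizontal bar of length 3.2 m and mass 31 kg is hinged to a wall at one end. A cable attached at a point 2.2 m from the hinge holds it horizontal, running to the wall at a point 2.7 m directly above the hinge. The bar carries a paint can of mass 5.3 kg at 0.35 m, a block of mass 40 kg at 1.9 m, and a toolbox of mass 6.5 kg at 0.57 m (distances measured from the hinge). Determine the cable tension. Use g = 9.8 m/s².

Choose the hinge as the axis so the unknown hinge reaction has zero arm there.
Beam weight: 31 × 9.8 = 303.8 N down at 1.6 m → arm 1.6 m, τ = 303.8 × 1.6 = 486.1 N·m clockwise.
Paint can: 5.3 × 9.8 = 51.94 N down at 0.35 m → arm 0.35 m, τ = 51.94 × 0.35 = 18.18 N·m clockwise.
Block: 40 × 9.8 = 392 N down at 1.9 m → arm 1.9 m, τ = 392 × 1.9 = 744.8 N·m clockwise.
Toolbox: 6.5 × 9.8 = 63.7 N down at 0.57 m → arm 0.57 m, τ = 63.7 × 0.57 = 36.31 N·m clockwise.
Total clockwise load moment = 1285 N·m.
The cable tension T acts at 2.2 m; only its component perpendicular to the bar, T sinθ, produces torque. sinθ = h/√(h²+d²) = 2.7/√(2.7²+2.2²) = 0.7752.
Στ = 0 ⇒ T × 2.2 × 0.7752 = 1285 ⇒ T = 1285 / 1.705 = 754 N.

T ≈ 754 N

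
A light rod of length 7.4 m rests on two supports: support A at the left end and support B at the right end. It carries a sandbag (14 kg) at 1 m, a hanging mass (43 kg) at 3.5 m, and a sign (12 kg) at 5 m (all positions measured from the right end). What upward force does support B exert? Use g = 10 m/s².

Sum moments about support A (its reaction then has zero moment arm).
Sandbag: 14 × 10 = 140 N down at 1 m → arm 6.4 m, τ = 140 × 6.4 = 896 N·m clockwise.
Hanging mass: 43 × 10 = 430 N down at 3.5 m → arm 3.9 m, τ = 430 × 3.9 = 1677 N·m clockwise.
Sign: 12 × 10 = 120 N down at 5 m → arm 2.4 m, τ = 120 × 2.4 = 288 N·m clockwise.
Net load moment about support A = 2861 N·m clockwise.
Reaction R at support B is upward at 0 m, arm 7.4 m → moment R × 7.4 counterclockwise.
Setting net torque to zero: R × 7.4 = 2861 → R = 387 N.

R_B ≈ 387 N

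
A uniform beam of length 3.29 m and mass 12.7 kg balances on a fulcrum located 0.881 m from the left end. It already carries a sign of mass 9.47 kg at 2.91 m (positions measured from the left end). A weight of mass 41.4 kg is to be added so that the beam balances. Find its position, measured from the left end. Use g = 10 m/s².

x ≈ 0.183 m from the left end

Sum moments about the fulcrum (at 0.881 m from the left end) (the support reaction has zero arm there).
Beam weight: 12.7 × 10 = 127 N down at 1.645 m → arm 0.764 m, τ = 127 × 0.764 = 97.03 N·m clockwise.
Sign: 9.47 × 10 = 94.7 N down at 2.91 m → arm 2.029 m, τ = 94.7 × 2.029 = 192.1 N·m clockwise.
Net moment of existing loads = 289.1 N·m clockwise.
The weight weighs 41.4 × 10 = 414 N and must supply an equal counterclockwise moment, so its lever arm about the fulcrum is 289.1 / 414 = 0.698 m.
That puts it at 0.881 − 0.698 = 0.183 m from the left end.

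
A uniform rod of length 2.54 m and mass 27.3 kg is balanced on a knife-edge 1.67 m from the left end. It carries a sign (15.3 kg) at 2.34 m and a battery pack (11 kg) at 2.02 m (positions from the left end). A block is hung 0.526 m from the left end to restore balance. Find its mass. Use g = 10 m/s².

Sum moments about the knife-edge (at 1.67 m from the left end) (the support reaction has zero arm there).
Beam weight: 27.3 × 10 = 273 N down at 1.27 m → arm 0.4 m, τ = 273 × 0.4 = 109.2 N·m counterclockwise.
Sign: 15.3 × 10 = 153 N down at 2.34 m → arm 0.67 m, τ = 153 × 0.67 = 102.5 N·m clockwise.
Battery pack: 11 × 10 = 110 N down at 2.02 m → arm 0.35 m, τ = 110 × 0.35 = 38.5 N·m clockwise.
Net moment of known loads = 31.8 N·m clockwise.
An unknown mass m at 0.526 m has arm 1.144 m; its moment is m·g·1.144 counterclockwise.
Setting net torque to zero: m × 10 × 1.144 = 31.8 → m = 31.8 / (10 × 1.144) = 2.78 kg.

m ≈ 2.78 kg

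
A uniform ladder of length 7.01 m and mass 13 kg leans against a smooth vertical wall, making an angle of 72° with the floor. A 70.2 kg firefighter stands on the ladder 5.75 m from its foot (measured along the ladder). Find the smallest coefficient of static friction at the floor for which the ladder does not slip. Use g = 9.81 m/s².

Choose the foot of the ladder as the axis so the floor normal and friction both act there and drop out.
Ladder weight 13×9.81 = 127.5 N acts at 3.505 m along the ladder; its horizontal arm is 3.505·cos72° = 1.083 m → τ = 138.1 N·m clockwise.
Firefighter: 70.2×9.81 = 688.7 N at 5.75 m → arm 1.777 m → τ = 1224 N·m clockwise.
Wall normal N acts horizontally at the top; its moment arm is the height L sinθ = 7.01·sin72° = 6.667 m, counterclockwise.
Setting net torque to zero: N × 6.667 = 1362 → N = 204.3 N.
ΣFx = 0 ⇒ f = N_wall = 204.3 N. ΣFy = 0 ⇒ N_floor = 816.2 N.
μ_min = f / N_floor = 204.3 / 816.2 = 0.25.

μ_min ≈ 0.25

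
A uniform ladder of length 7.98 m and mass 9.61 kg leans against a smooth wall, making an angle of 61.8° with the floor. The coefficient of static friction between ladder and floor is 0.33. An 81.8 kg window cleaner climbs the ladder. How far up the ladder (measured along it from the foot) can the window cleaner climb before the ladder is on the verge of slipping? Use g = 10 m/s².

d ≈ 5.02 m

Taking torques about the foot of the ladder:
Ladder weight 9.61×10 = 96.1 N acts at 3.99 m along the ladder; its horizontal arm is 3.99·cos61.8° = 1.885 m → τ = 181.1 N·m clockwise.
Window cleaner weight 81.8×10 = 818 N at distance d → arm d·cos61.8° → τ = 818·d·0.4726 clockwise.
Wall normal N at the top has arm L sinθ = 7.033 m counterclockwise, so Στ = 0 gives N·7.033 = 181.1 + 386.6·d.
ΣFy = 0 ⇒ N_floor = 914.1 N, so the maximum friction is μ_s·N_floor = 0.33×914.1 = 301.7 N. ΣFx = 0 ⇒ N_wall = f, so at the slipping point N = 301.7 N.
Substituting: 301.7×7.033 = 181.1 + 386.6·d ⇒ d = (2122 − 181.1) / 386.6 = 5.02 m.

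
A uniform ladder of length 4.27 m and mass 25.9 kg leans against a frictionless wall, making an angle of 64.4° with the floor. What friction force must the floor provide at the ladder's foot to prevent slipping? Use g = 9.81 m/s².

f ≈ 60.9 N

About the foot of the ladder:
Ladder weight 25.9×9.81 = 254.1 N acts at 2.135 m along the ladder; its horizontal arm is 2.135·cos64.4° = 0.9225 m → τ = 234.4 N·m clockwise.
Wall normal N acts horizontally at the top; its moment arm is the height L sinθ = 4.27·sin64.4° = 3.851 m, counterclockwise.
For rotational equilibrium, N × 3.851 = 234.4, so N = 60.9 N.
ΣFx = 0: friction at the foot balances the wall's push, so f = N_wall = 60.9 N.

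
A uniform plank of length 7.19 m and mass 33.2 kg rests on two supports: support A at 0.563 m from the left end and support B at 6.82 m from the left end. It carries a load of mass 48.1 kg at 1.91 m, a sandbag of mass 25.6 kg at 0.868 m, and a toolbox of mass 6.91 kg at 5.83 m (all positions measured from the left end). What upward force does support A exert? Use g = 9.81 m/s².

Taking torques about support B:
Beam weight: 33.2 × 9.81 = 325.7 N down at 3.595 m → arm 3.225 m, τ = 325.7 × 3.225 = 1050 N·m counterclockwise.
Load: 48.1 × 9.81 = 471.9 N down at 1.91 m → arm 4.91 m, τ = 471.9 × 4.91 = 2317 N·m counterclockwise.
Sandbag: 25.6 × 9.81 = 251.1 N down at 0.868 m → arm 5.952 m, τ = 251.1 × 5.952 = 1495 N·m counterclockwise.
Toolbox: 6.91 × 9.81 = 67.79 N down at 5.83 m → arm 0.99 m, τ = 67.79 × 0.99 = 67.11 N·m counterclockwise.
Net load moment about support B = 4929 N·m counterclockwise.
Reaction R at support A is upward at 0.563 m, arm 6.257 m → moment R × 6.257 clockwise.
For rotational equilibrium, R × 6.257 = 4929, so R = 788 N.

R_A ≈ 788 N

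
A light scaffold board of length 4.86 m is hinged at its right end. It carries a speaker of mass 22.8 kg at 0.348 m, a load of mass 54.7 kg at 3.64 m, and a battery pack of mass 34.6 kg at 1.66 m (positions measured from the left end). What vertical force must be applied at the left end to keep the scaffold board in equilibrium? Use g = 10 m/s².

Take moments about the right end.
Speaker: 22.8 × 10 = 228 N down at 0.348 m → arm 4.512 m, τ = 228 × 4.512 = 1029 N·m counterclockwise.
Load: 54.7 × 10 = 547 N down at 3.64 m → arm 1.22 m, τ = 547 × 1.22 = 667.3 N·m counterclockwise.
Battery pack: 34.6 × 10 = 346 N down at 1.66 m → arm 3.2 m, τ = 346 × 3.2 = 1107 N·m counterclockwise.
Net moment of the loads = 2803 N·m counterclockwise.
The upward force F acts at the left end, arm 4.86 m, giving F × 4.86 clockwise.
For rotational equilibrium, F × 4.86 = 2803, so F = 2803 / 4.86 = 577 N.

F ≈ 577 N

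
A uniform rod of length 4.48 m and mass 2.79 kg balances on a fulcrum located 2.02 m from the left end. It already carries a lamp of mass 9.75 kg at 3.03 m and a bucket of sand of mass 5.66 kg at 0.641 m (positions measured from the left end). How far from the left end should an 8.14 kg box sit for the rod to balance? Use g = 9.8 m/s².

Choose the fulcrum (at 2.02 m from the left end) as the axis so the support reaction has zero arm there.
Beam weight: 2.79 × 9.8 = 27.34 N down at 2.24 m → arm 0.22 m, τ = 27.34 × 0.22 = 6.015 N·m clockwise.
Lamp: 9.75 × 9.8 = 95.55 N down at 3.03 m → arm 1.01 m, τ = 95.55 × 1.01 = 96.51 N·m clockwise.
Bucket of sand: 5.66 × 9.8 = 55.47 N down at 0.641 m → arm 1.379 m, τ = 55.47 × 1.379 = 76.49 N·m counterclockwise.
Net moment of existing loads = 26.04 N·m clockwise.
The box weighs 8.14 × 9.8 = 79.77 N and must supply an equal counterclockwise moment, so its lever arm about the fulcrum is 26.04 / 79.77 = 0.326 m.
That puts it at 2.02 − 0.326 = 1.69 m from the left end.

x ≈ 1.69 m from the left end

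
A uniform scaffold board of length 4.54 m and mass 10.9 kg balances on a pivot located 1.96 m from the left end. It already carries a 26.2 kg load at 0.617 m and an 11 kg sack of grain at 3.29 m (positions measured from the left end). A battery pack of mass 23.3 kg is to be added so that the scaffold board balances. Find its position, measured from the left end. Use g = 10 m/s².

x ≈ 2.7 m from the left end

Take moments about the pivot (at 1.96 m from the left end).
Beam weight: 10.9 × 10 = 109 N down at 2.27 m → arm 0.31 m, τ = 109 × 0.31 = 33.79 N·m clockwise.
Load: 26.2 × 10 = 262 N down at 0.617 m → arm 1.343 m, τ = 262 × 1.343 = 351.9 N·m counterclockwise.
Sack of grain: 11 × 10 = 110 N down at 3.29 m → arm 1.33 m, τ = 110 × 1.33 = 146.3 N·m clockwise.
Net moment of existing loads = 171.8 N·m counterclockwise.
The battery pack weighs 23.3 × 10 = 233 N and must supply an equal clockwise moment, so its lever arm about the pivot is 171.8 / 233 = 0.737 m.
That puts it at 1.96 + 0.737 = 2.7 m from the left end.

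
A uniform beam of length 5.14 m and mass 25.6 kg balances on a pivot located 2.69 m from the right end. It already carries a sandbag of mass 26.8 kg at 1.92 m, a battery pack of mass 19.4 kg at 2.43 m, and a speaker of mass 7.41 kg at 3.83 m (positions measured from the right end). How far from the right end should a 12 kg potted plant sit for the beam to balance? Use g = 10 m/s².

x ≈ 4.38 m from the right end

Choose the pivot (at 2.69 m from the right end) as the axis so the support reaction has zero arm there.
Beam weight: 25.6 × 10 = 256 N down at 2.57 m → arm 0.12 m, τ = 256 × 0.12 = 30.72 N·m clockwise.
Sandbag: 26.8 × 10 = 268 N down at 1.92 m → arm 0.77 m, τ = 268 × 0.77 = 206.4 N·m clockwise.
Battery pack: 19.4 × 10 = 194 N down at 2.43 m → arm 0.26 m, τ = 194 × 0.26 = 50.44 N·m clockwise.
Speaker: 7.41 × 10 = 74.1 N down at 3.83 m → arm 1.14 m, τ = 74.1 × 1.14 = 84.47 N·m counterclockwise.
Net moment of existing loads = 203.1 N·m clockwise.
The potted plant weighs 12 × 10 = 120 N and must supply an equal counterclockwise moment, so its lever arm about the pivot is 203.1 / 120 = 1.69 m.
That puts it at 2.69 + 1.69 = 4.38 m from the right end.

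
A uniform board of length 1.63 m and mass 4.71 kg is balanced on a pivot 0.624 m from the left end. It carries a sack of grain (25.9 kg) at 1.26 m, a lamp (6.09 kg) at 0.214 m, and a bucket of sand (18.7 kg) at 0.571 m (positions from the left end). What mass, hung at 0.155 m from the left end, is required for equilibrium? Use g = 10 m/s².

Sum moments about the pivot (at 0.624 m from the left end) (the support reaction has zero arm there).
Beam weight: 4.71 × 10 = 47.1 N down at 0.815 m → arm 0.191 m, τ = 47.1 × 0.191 = 8.996 N·m clockwise.
Sack of grain: 25.9 × 10 = 259 N down at 1.26 m → arm 0.636 m, τ = 259 × 0.636 = 164.7 N·m clockwise.
Lamp: 6.09 × 10 = 60.9 N down at 0.214 m → arm 0.41 m, τ = 60.9 × 0.41 = 24.97 N·m counterclockwise.
Bucket of sand: 18.7 × 10 = 187 N down at 0.571 m → arm 0.053 m, τ = 187 × 0.053 = 9.911 N·m counterclockwise.
Net moment of known loads = 138.8 N·m clockwise.
An unknown mass m at 0.155 m has arm 0.469 m; its moment is m·g·0.469 counterclockwise.
Στ = 0 ⇒ m × 10 × 0.469 = 138.8 ⇒ m = 138.8 / (10 × 0.469) = 29.6 kg.

m ≈ 29.6 kg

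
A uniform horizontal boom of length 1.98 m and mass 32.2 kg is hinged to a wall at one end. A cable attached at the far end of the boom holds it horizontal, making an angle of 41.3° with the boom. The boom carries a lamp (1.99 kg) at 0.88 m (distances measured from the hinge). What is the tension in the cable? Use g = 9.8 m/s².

Sum moments about the hinge (the unknown hinge reaction has zero arm there).
Beam weight: 32.2 × 9.8 = 315.6 N down at 0.99 m → arm 0.99 m, τ = 315.6 × 0.99 = 312.4 N·m clockwise.
Lamp: 1.99 × 9.8 = 19.5 N down at 0.88 m → arm 0.88 m, τ = 19.5 × 0.88 = 17.16 N·m clockwise.
Total clockwise load moment = 329.6 N·m.
The cable tension T acts at 1.98 m; only its component perpendicular to the boom, T sinθ, produces torque. sin 41.3° = 0.66.
Setting net torque to zero: T × 1.98 × 0.66 = 329.6 → T = 329.6 / 1.307 = 252 N.

T ≈ 252 N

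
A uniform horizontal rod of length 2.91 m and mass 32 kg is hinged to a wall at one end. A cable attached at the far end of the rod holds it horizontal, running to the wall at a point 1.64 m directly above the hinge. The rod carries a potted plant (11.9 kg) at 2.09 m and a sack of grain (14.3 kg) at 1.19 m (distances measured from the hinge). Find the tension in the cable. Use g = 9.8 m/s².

Choose the hinge as the axis so the unknown hinge reaction has zero arm there.
Beam weight: 32 × 9.8 = 313.6 N down at 1.455 m → arm 1.455 m, τ = 313.6 × 1.455 = 456.3 N·m clockwise.
Potted plant: 11.9 × 9.8 = 116.6 N down at 2.09 m → arm 2.09 m, τ = 116.6 × 2.09 = 243.7 N·m clockwise.
Sack of grain: 14.3 × 9.8 = 140.1 N down at 1.19 m → arm 1.19 m, τ = 140.1 × 1.19 = 166.7 N·m clockwise.
Total clockwise load moment = 866.7 N·m.
The cable tension T acts at 2.91 m; only its component perpendicular to the rod, T sinθ, produces torque. sinθ = h/√(h²+d²) = 1.64/√(1.64²+2.91²) = 0.491.
For rotational equilibrium, T × 2.91 × 0.491 = 866.7, so T = 866.7 / 1.429 = 607 N.

T ≈ 607 N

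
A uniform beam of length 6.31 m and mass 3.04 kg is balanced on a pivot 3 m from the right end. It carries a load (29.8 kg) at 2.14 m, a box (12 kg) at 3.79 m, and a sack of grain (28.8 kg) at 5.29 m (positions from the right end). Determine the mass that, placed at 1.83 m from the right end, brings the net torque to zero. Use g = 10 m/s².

Choose the pivot (at 3 m from the right end) as the axis so the support reaction has zero arm there.
Beam weight: 3.04 × 10 = 30.4 N down at 3.155 m → arm 0.155 m, τ = 30.4 × 0.155 = 4.712 N·m counterclockwise.
Load: 29.8 × 10 = 298 N down at 2.14 m → arm 0.86 m, τ = 298 × 0.86 = 256.3 N·m clockwise.
Box: 12 × 10 = 120 N down at 3.79 m → arm 0.79 m, τ = 120 × 0.79 = 94.8 N·m counterclockwise.
Sack of grain: 28.8 × 10 = 288 N down at 5.29 m → arm 2.29 m, τ = 288 × 2.29 = 659.5 N·m counterclockwise.
Net moment of known loads = 502.7 N·m counterclockwise.
An unknown mass m at 1.83 m has arm 1.17 m; its moment is m·g·1.17 clockwise.
For rotational equilibrium, m × 10 × 1.17 = 502.7, so m = 502.7 / (10 × 1.17) = 43 kg.

m ≈ 43 kg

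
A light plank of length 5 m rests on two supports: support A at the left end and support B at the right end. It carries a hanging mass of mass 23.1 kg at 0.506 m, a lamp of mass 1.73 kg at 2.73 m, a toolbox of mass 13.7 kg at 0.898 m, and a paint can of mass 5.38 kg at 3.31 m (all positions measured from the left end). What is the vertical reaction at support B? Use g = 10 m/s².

R_B ≈ 93 N

Taking torques about support A:
Hanging mass: 23.1 × 10 = 231 N down at 0.506 m → arm 0.506 m, τ = 231 × 0.506 = 116.9 N·m clockwise.
Lamp: 1.73 × 10 = 17.3 N down at 2.73 m → arm 2.73 m, τ = 17.3 × 2.73 = 47.23 N·m clockwise.
Toolbox: 13.7 × 10 = 137 N down at 0.898 m → arm 0.898 m, τ = 137 × 0.898 = 123 N·m clockwise.
Paint can: 5.38 × 10 = 53.8 N down at 3.31 m → arm 3.31 m, τ = 53.8 × 3.31 = 178.1 N·m clockwise.
Net load moment about support A = 465.2 N·m clockwise.
Reaction R at support B is upward at 5 m, arm 5 m → moment R × 5 counterclockwise.
Balancing moments: R × 5 = 465.2, giving R = 93 N.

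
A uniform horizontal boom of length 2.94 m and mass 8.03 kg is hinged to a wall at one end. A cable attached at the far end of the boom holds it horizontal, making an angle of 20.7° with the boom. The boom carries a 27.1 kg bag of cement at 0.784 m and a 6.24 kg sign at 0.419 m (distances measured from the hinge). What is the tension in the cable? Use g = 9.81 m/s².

Sum moments about the hinge (the unknown hinge reaction has zero arm there).
Beam weight: 8.03 × 9.81 = 78.77 N down at 1.47 m → arm 1.47 m, τ = 78.77 × 1.47 = 115.8 N·m clockwise.
Bag of cement: 27.1 × 9.81 = 265.9 N down at 0.784 m → arm 0.784 m, τ = 265.9 × 0.784 = 208.5 N·m clockwise.
Sign: 6.24 × 9.81 = 61.21 N down at 0.419 m → arm 0.419 m, τ = 61.21 × 0.419 = 25.65 N·m clockwise.
Total clockwise load moment = 349.9 N·m.
The cable tension T acts at 2.94 m; only its component perpendicular to the boom, T sinθ, produces torque. sin 20.7° = 0.3535.
Setting net torque to zero: T × 2.94 × 0.3535 = 349.9 → T = 349.9 / 1.039 = 337 N.

T ≈ 337 N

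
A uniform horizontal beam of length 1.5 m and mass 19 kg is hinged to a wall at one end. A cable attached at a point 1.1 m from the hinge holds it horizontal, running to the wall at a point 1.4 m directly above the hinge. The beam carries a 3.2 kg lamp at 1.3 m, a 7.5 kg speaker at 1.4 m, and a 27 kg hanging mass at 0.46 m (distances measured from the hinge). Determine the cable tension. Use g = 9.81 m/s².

About the hinge:
Beam weight: 19 × 9.81 = 186.4 N down at 0.75 m → arm 0.75 m, τ = 186.4 × 0.75 = 139.8 N·m clockwise.
Lamp: 3.2 × 9.81 = 31.39 N down at 1.3 m → arm 1.3 m, τ = 31.39 × 1.3 = 40.81 N·m clockwise.
Speaker: 7.5 × 9.81 = 73.58 N down at 1.4 m → arm 1.4 m, τ = 73.58 × 1.4 = 103 N·m clockwise.
Hanging mass: 27 × 9.81 = 264.9 N down at 0.46 m → arm 0.46 m, τ = 264.9 × 0.46 = 121.9 N·m clockwise.
Total clockwise load moment = 405.5 N·m.
The cable tension T acts at 1.1 m; only its component perpendicular to the beam, T sinθ, produces torque. sinθ = h/√(h²+d²) = 1.4/√(1.4²+1.1²) = 0.7863.
For rotational equilibrium, T × 1.1 × 0.7863 = 405.5, so T = 405.5 / 0.8649 = 469 N.

T ≈ 469 N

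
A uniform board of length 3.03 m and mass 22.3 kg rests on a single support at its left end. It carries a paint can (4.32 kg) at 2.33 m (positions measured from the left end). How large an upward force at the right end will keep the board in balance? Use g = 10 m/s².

F ≈ 145 N

Take moments about the left end.
Beam weight: 22.3 × 10 = 223 N down at 1.515 m → arm 1.515 m, τ = 223 × 1.515 = 337.8 N·m clockwise.
Paint can: 4.32 × 10 = 43.2 N down at 2.33 m → arm 2.33 m, τ = 43.2 × 2.33 = 100.7 N·m clockwise.
Net moment of the loads = 438.5 N·m clockwise.
The upward force F acts at the right end, arm 3.03 m, giving F × 3.03 counterclockwise.
Setting net torque to zero: F × 3.03 = 438.5 → F = 438.5 / 3.03 = 145 N.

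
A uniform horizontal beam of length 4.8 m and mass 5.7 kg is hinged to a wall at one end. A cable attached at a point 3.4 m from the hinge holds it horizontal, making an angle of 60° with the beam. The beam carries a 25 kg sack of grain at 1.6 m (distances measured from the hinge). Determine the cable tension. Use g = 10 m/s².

T ≈ 182 N

Choose the hinge as the axis so the unknown hinge reaction has zero arm there.
Beam weight: 5.7 × 10 = 57 N down at 2.4 m → arm 2.4 m, τ = 57 × 2.4 = 136.8 N·m clockwise.
Sack of grain: 25 × 10 = 250 N down at 1.6 m → arm 1.6 m, τ = 250 × 1.6 = 400 N·m clockwise.
Total clockwise load moment = 536.8 N·m.
The cable tension T acts at 3.4 m; only its component perpendicular to the beam, T sinθ, produces torque. sin 60° = 0.866.
Balancing moments: T × 3.4 × 0.866 = 536.8, giving T = 536.8 / 2.944 = 182 N.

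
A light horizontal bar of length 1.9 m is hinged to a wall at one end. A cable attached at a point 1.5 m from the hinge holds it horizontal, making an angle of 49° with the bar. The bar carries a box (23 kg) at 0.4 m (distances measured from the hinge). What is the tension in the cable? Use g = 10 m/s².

Sum moments about the hinge (the unknown hinge reaction has zero arm there).
Box: 23 × 10 = 230 N down at 0.4 m → arm 0.4 m, τ = 230 × 0.4 = 92 N·m clockwise.
Total clockwise load moment = 92 N·m.
The cable tension T acts at 1.5 m; only its component perpendicular to the bar, T sinθ, produces torque. sin 49° = 0.7547.
Setting net torque to zero: T × 1.5 × 0.7547 = 92 → T = 92 / 1.132 = 81.3 N.

T ≈ 81.3 N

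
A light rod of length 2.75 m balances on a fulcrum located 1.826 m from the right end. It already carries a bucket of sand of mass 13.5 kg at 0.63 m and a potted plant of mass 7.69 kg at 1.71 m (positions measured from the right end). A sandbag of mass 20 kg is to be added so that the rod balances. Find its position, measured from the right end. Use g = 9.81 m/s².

x ≈ 2.68 m from the right end

Sum moments about the fulcrum (at 1.826 m from the right end) (the support reaction has zero arm there).
Bucket of sand: 13.5 × 9.81 = 132.4 N down at 0.63 m → arm 1.196 m, τ = 132.4 × 1.196 = 158.4 N·m clockwise.
Potted plant: 7.69 × 9.81 = 75.44 N down at 1.71 m → arm 0.116 m, τ = 75.44 × 0.116 = 8.751 N·m clockwise.
Net moment of existing loads = 167.2 N·m clockwise.
The sandbag weighs 20 × 9.81 = 196.2 N and must supply an equal counterclockwise moment, so its lever arm about the fulcrum is 167.2 / 196.2 = 0.852 m.
That puts it at 1.826 + 0.852 = 2.68 m from the right end.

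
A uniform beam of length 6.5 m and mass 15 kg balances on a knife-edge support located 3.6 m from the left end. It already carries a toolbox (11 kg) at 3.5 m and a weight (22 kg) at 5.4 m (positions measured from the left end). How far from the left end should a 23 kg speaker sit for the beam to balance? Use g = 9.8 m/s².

Choose the knife-edge support (at 3.6 m from the left end) as the axis so the support reaction has zero arm there.
Beam weight: 15 × 9.8 = 147 N down at 3.25 m → arm 0.35 m, τ = 147 × 0.35 = 51.45 N·m counterclockwise.
Toolbox: 11 × 9.8 = 107.8 N down at 3.5 m → arm 0.1 m, τ = 107.8 × 0.1 = 10.78 N·m counterclockwise.
Weight: 22 × 9.8 = 215.6 N down at 5.4 m → arm 1.8 m, τ = 215.6 × 1.8 = 388.1 N·m clockwise.
Net moment of existing loads = 325.9 N·m clockwise.
The speaker weighs 23 × 9.8 = 225.4 N and must supply an equal counterclockwise moment, so its lever arm about the knife-edge support is 325.9 / 225.4 = 1.45 m.
That puts it at 3.6 − 1.45 = 2.15 m from the left end.

x ≈ 2.15 m from the left end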